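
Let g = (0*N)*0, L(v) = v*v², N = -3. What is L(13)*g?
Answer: 0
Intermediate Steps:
L(v) = v³
g = 0 (g = (0*(-3))*0 = 0*0 = 0)
L(13)*g = 13³*0 = 2197*0 = 0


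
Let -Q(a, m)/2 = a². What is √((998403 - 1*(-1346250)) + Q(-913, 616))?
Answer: √677515 ≈ 823.11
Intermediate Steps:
Q(a, m) = -2*a²
√((998403 - 1*(-1346250)) + Q(-913, 616)) = √((998403 - 1*(-1346250)) - 2*(-913)²) = √((998403 + 1346250) - 2*833569) = √(2344653 - 1667138) = √677515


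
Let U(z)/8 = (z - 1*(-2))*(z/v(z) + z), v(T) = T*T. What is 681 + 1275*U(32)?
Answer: 22218237/2 ≈ 1.1109e+7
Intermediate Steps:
v(T) = T²
U(z) = 8*(2 + z)*(z + 1/z) (U(z) = 8*((z - 1*(-2))*(z/(z²) + z)) = 8*((z + 2)*(z/z² + z)) = 8*((2 + z)*(1/z + z)) = 8*((2 + z)*(z + 1/z)) = 8*(2 + z)*(z + 1/z))
681 + 1275*U(32) = 681 + 1275*(8 + 8*32² + 16*32 + 16/32) = 681 + 1275*(8 + 8*1024 + 512 + 16*(1/32)) = 681 + 1275*(8 + 8192 + 512 + ½) = 681 + 1275*(17425/2) = 681 + 22216875/2 = 22218237/2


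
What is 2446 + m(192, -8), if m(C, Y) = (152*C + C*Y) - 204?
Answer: 29890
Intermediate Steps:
m(C, Y) = -204 + 152*C + C*Y
2446 + m(192, -8) = 2446 + (-204 + 152*192 + 192*(-8)) = 2446 + (-204 + 29184 - 1536) = 2446 + 27444 = 29890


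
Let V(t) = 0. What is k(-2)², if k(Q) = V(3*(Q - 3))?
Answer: 0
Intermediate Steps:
k(Q) = 0
k(-2)² = 0² = 0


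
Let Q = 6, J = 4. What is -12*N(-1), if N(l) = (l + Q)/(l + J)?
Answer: -20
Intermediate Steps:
N(l) = (6 + l)/(4 + l) (N(l) = (l + 6)/(l + 4) = (6 + l)/(4 + l))
-12*N(-1) = -12*(6 - 1)/(4 - 1) = -12*5/3 = -20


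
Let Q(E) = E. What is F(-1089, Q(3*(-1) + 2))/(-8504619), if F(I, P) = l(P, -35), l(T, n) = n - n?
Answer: 0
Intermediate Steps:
l(T, n) = 0
F(I, P) = 0
F(-1089, Q(3*(-1) + 2))/(-8504619) = 0/(-8504619) = 0*(-1/8504619) = 0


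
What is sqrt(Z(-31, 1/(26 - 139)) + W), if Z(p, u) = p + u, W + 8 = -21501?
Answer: I*sqrt(275044373)/113 ≈ 146.77*I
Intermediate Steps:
W = -21509 (W = -8 - 21501 = -21509)
sqrt(Z(-31, 1/(26 - 139)) + W) = sqrt((-31 + 1/(26 - 139)) - 21509) = sqrt((-31 + 1/(-113)) - 21509) = sqrt((-31 - 1/113) - 21509) = sqrt(-3504/113 - 21509) = sqrt(-2434021/113) = I*sqrt(275044373)/113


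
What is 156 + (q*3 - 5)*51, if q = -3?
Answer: -558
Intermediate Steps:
156 + (q*3 - 5)*51 = 156 + (-3*3 - 5)*51 = 156 + (-9 - 5)*51 = 156 - 14*51 = 156 - 714 = -558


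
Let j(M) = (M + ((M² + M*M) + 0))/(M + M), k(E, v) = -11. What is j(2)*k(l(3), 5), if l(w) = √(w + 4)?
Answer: -55/2 ≈ -27.500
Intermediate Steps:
l(w) = √(4 + w)
j(M) = (M + 2*M²)/(2*M) (j(M) = (M + ((M² + M²) + 0))/((2*M)) = (M + (2*M² + 0))*(1/(2*M)) = (M + 2*M²)*(1/(2*M)) = (M + 2*M²)/(2*M))
j(2)*k(l(3), 5) = (½ + 2)*(-11) = (5/2)*(-11) = -55/2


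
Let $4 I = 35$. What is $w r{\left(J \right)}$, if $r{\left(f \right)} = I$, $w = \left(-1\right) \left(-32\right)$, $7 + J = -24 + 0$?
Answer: $280$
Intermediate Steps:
$J = -31$ ($J = -7 + \left(-24 + 0\right) = -7 - 24 = -31$)
$w = 32$
$I = \frac{35}{4}$ ($I = \frac{1}{4} \cdot 35 = \frac{35}{4} \approx 8.75$)
$r{\left(f \right)} = \frac{35}{4}$
$w r{\left(J \right)} = 32 \cdot \frac{35}{4} = 280$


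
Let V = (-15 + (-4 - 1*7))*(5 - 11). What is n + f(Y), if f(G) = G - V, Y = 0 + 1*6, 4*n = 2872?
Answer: 568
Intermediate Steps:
V = 156 (V = (-15 + (-4 - 7))*(-6) = (-15 - 11)*(-6) = -26*(-6) = 156)
n = 718 (n = (1/4)*2872 = 718)
Y = 6 (Y = 0 + 6 = 6)
f(G) = -156 + G (f(G) = G - 1*156 = G - 156 = -156 + G)
n + f(Y) = 718 + (-156 + 6) = 718 - 150 = 568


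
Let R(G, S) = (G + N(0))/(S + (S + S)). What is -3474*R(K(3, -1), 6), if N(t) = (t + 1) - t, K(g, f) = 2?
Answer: -579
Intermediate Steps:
N(t) = 1 (N(t) = (1 + t) - t = 1)
R(G, S) = (1 + G)/(3*S) (R(G, S) = (G + 1)/(S + (S + S)) = (1 + G)/(S + 2*S) = (1 + G)/((3*S)) = (1 + G)*(1/(3*S)) = (1 + G)/(3*S))
-3474*R(K(3, -1), 6) = -1158*(1 + 2)/6 = -1158*3/6 = -3474*1/6 = -579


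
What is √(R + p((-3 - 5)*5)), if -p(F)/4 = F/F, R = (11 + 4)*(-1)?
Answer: I*√19 ≈ 4.3589*I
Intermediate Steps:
R = -15 (R = 15*(-1) = -15)
p(F) = -4 (p(F) = -4*F/F = -4*1 = -4)
√(R + p((-3 - 5)*5)) = √(-15 - 4) = √(-19) = I*√19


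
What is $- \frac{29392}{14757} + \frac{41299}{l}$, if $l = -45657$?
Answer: $- \frac{650466629}{224586783} \approx -2.8963$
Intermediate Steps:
$- \frac{29392}{14757} + \frac{41299}{l} = - \frac{29392}{14757} + \frac{41299}{-45657} = \left(-29392\right) \frac{1}{14757} + 41299 \left(- \frac{1}{45657}\right) = - \frac{29392}{14757} - \frac{41299}{45657} = - \frac{650466629}{224586783}$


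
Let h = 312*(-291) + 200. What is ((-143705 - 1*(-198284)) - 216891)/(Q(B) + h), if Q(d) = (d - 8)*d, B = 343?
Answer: -162312/24313 ≈ -6.6759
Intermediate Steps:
Q(d) = d*(-8 + d) (Q(d) = (-8 + d)*d = d*(-8 + d))
h = -90592 (h = -90792 + 200 = -90592)
((-143705 - 1*(-198284)) - 216891)/(Q(B) + h) = ((-143705 - 1*(-198284)) - 216891)/(343*(-8 + 343) - 90592) = ((-143705 + 198284) - 216891)/(343*335 - 90592) = (54579 - 216891)/(114905 - 90592) = -162312/24313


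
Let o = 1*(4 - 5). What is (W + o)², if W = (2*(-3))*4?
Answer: 625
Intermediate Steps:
W = -24 (W = -6*4 = -24)
o = -1 (o = 1*(-1) = -1)
(W + o)² = (-24 - 1)² = (-25)² = 625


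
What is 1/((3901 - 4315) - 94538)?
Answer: -1/94952 ≈ -1.0532e-5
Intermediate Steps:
1/((3901 - 4315) - 94538) = 1/(-414 - 94538) = 1/(-94952) = -1/94952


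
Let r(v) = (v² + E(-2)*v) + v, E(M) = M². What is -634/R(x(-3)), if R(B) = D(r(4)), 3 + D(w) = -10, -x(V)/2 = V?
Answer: 634/13 ≈ 48.769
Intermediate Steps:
x(V) = -2*V
r(v) = v² + 5*v (r(v) = (v² + (-2)²*v) + v = (v² + 4*v) + v = v² + 5*v)
D(w) = -13 (D(w) = -3 - 10 = -13)
R(B) = -13
-634/R(x(-3)) = -634/(-13) = -634*(-1/13) = 634/13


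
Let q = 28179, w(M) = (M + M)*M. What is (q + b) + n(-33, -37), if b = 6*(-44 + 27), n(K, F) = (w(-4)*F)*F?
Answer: 71885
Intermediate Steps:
w(M) = 2*M**2 (w(M) = (2*M)*M = 2*M**2)
n(K, F) = 32*F**2 (n(K, F) = ((2*(-4)**2)*F)*F = ((2*16)*F)*F = (32*F)*F = 32*F**2)
b = -102 (b = 6*(-17) = -102)
(q + b) + n(-33, -37) = (28179 - 102) + 32*(-37)**2 = 28077 + 32*1369 = 28077 + 43808 = 71885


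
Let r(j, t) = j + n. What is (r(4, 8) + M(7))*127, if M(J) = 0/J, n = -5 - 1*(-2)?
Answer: 127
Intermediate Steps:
n = -3 (n = -5 + 2 = -3)
r(j, t) = -3 + j (r(j, t) = j - 3 = -3 + j)
M(J) = 0
(r(4, 8) + M(7))*127 = ((-3 + 4) + 0)*127 = (1 + 0)*127 = 1*127 = 127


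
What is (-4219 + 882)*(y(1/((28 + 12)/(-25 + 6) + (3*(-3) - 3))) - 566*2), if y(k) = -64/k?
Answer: 14535972/19 ≈ 7.6505e+5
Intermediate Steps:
(-4219 + 882)*(y(1/((28 + 12)/(-25 + 6) + (3*(-3) - 3))) - 566*2) = (-4219 + 882)*(-(-192 - 576 + 64*(28 + 12)/(-25 + 6)) - 566*2) = -3337*(-64/(1/(40/(-19) + (-9 - 3))) - 1132) = -3337*(-64/(1/(40*(-1/19) - 12)) - 1132) = -3337*(-64/(1/(-40/19 - 12)) - 1132) = -3337*(-64/(1/(-268/19)) - 1132) = -3337*(-64/(-19/268) - 1132) = -3337*(-64*(-268/19) - 1132) = -3337*(17152/19 - 1132) = -3337*(-4356/19) = 14535972/19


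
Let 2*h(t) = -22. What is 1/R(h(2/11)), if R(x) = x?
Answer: -1/11 ≈ -0.090909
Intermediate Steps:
h(t) = -11 (h(t) = (1/2)*(-22) = -11)
1/R(h(2/11)) = 1/(-11) = -1/11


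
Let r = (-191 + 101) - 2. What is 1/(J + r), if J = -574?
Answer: -1/666 ≈ -0.0015015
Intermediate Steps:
r = -92 (r = -90 - 2 = -92)
1/(J + r) = 1/(-574 - 92) = 1/(-666) = -1/666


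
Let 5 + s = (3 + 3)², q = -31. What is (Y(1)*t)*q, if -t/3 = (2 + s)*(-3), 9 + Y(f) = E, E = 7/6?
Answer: 144243/2 ≈ 72122.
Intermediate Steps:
E = 7/6 (E = 7*(⅙) = 7/6 ≈ 1.1667)
Y(f) = -47/6 (Y(f) = -9 + 7/6 = -47/6)
s = 31 (s = -5 + (3 + 3)² = -5 + 6² = -5 + 36 = 31)
t = 297 (t = -3*(2 + 31)*(-3) = -99*(-3) = -3*(-99) = 297)
(Y(1)*t)*q = -47/6*297*(-31) = -4653/2*(-31) = 144243/2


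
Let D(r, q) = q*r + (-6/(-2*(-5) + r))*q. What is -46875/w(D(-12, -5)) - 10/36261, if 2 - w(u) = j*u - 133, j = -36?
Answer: -12590755/471393 ≈ -26.710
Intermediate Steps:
D(r, q) = q*r - 6*q/(10 + r) (D(r, q) = q*r + (-6/(10 + r))*q = q*r - 6*q/(10 + r))
w(u) = 135 + 36*u (w(u) = 2 - (-36*u - 133) = 2 - (-133 - 36*u) = 2 + (133 + 36*u) = 135 + 36*u)
-46875/w(D(-12, -5)) - 10/36261 = -46875/(135 + 36*(-5*(-6 + (-12)² + 10*(-12))/(10 - 12))) - 10/36261 = -46875/(135 + 36*(-5*(-6 + 144 - 120)/(-2))) - 10*1/36261 = -46875/(135 + 36*(-5*(-½)*18)) - 10/36261 = -46875/(135 + 36*45) - 10/36261 = -46875/(135 + 1620) - 10/36261 = -46875/1755 - 10/36261 = -46875*1/1755 - 10/36261 = -3125/117 - 10/36261 = -12590755/471393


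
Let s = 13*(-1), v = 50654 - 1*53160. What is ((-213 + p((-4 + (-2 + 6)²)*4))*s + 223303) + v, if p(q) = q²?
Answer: 193614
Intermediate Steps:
v = -2506 (v = 50654 - 53160 = -2506)
s = -13
((-213 + p((-4 + (-2 + 6)²)*4))*s + 223303) + v = ((-213 + ((-4 + (-2 + 6)²)*4)²)*(-13) + 223303) - 2506 = ((-213 + ((-4 + 4²)*4)²)*(-13) + 223303) - 2506 = ((-213 + ((-4 + 16)*4)²)*(-13) + 223303) - 2506 = ((-213 + (12*4)²)*(-13) + 223303) - 2506 = ((-213 + 48²)*(-13) + 223303) - 2506 = ((-213 + 2304)*(-13) + 223303) - 2506 = (2091*(-13) + 223303) - 2506 = (-27183 + 223303) - 2506 = 196120 - 2506 = 193614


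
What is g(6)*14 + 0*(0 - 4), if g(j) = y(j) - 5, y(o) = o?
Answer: 14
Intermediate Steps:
g(j) = -5 + j (g(j) = j - 5 = -5 + j)
g(6)*14 + 0*(0 - 4) = (-5 + 6)*14 + 0*(0 - 4) = 1*14 + 0*(-4) = 14 + 0 = 14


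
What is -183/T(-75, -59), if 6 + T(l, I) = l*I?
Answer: -61/1473 ≈ -0.041412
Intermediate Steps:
T(l, I) = -6 + I*l (T(l, I) = -6 + l*I = -6 + I*l)
-183/T(-75, -59) = -183/(-6 - 59*(-75)) = -183/(-6 + 4425) = -183/4419 = -183*1/4419 = -61/1473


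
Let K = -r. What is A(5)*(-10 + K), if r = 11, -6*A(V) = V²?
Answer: 175/2 ≈ 87.500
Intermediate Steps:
A(V) = -V²/6
K = -11 (K = -1*11 = -11)
A(5)*(-10 + K) = (-⅙*5²)*(-10 - 11) = -⅙*25*(-21) = -25/6*(-21) = 175/2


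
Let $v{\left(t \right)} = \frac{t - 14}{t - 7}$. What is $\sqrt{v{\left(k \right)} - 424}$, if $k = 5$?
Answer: $\frac{i \sqrt{1678}}{2} \approx 20.482 i$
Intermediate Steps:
$v{\left(t \right)} = \frac{-14 + t}{-7 + t}$
$\sqrt{v{\left(k \right)} - 424} = \sqrt{\frac{-14 + 5}{-7 + 5} - 424} = \sqrt{\frac{1}{-2} \left(-9\right) - 424} = \sqrt{\left(- \frac{1}{2}\right) \left(-9\right) - 424} = \sqrt{\frac{9}{2} - 424} = \sqrt{- \frac{839}{2}} = \frac{i \sqrt{1678}}{2}$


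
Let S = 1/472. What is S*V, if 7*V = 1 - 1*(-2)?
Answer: 3/3304 ≈ 0.00090799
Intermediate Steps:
S = 1/472 ≈ 0.0021186
V = 3/7 (V = (1 - 1*(-2))/7 = (1 + 2)/7 = (⅐)*3 = 3/7 ≈ 0.42857)
S*V = (1/472)*(3/7) = 3/3304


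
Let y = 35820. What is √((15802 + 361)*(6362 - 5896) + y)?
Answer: √7567778 ≈ 2751.0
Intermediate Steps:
√((15802 + 361)*(6362 - 5896) + y) = √((15802 + 361)*(6362 - 5896) + 35820) = √(16163*466 + 35820) = √(7531958 + 35820) = √7567778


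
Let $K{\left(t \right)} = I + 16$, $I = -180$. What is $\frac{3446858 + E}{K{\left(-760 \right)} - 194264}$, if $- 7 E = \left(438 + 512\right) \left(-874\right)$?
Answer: $- \frac{12479153}{680498} \approx -18.338$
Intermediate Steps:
$K{\left(t \right)} = -164$ ($K{\left(t \right)} = -180 + 16 = -164$)
$E = \frac{830300}{7}$ ($E = - \frac{\left(438 + 512\right) \left(-874\right)}{7} = - \frac{950 \left(-874\right)}{7} = \left(- \frac{1}{7}\right) \left(-830300\right) = \frac{830300}{7} \approx 1.1861 \cdot 10^{5}$)
$\frac{3446858 + E}{K{\left(-760 \right)} - 194264} = \frac{3446858 + \frac{830300}{7}}{-164 - 194264} = \frac{24958306}{7 \left(-164 - 194264\right)} = \frac{24958306}{7 \left(-194428\right)} = \frac{24958306}{7} \left(- \frac{1}{194428}\right) = - \frac{12479153}{680498}$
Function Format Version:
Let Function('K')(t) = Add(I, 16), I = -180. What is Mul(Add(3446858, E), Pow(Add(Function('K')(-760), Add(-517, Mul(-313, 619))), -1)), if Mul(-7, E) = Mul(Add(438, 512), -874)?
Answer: Rational(-12479153, 680498) ≈ -18.338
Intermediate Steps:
Function('K')(t) = -164 (Function('K')(t) = Add(-180, 16) = -164)
E = Rational(830300, 7) (E = Mul(Rational(-1, 7), Mul(Add(438, 512), -874)) = Mul(Rational(-1, 7), Mul(950, -874)) = Mul(Rational(-1, 7), -830300) = Rational(830300, 7) ≈ 1.1861e+5)
Mul(Add(3446858, E), Pow(Add(Function('K')(-760), Add(-517, Mul(-313, 619))), -1)) = Mul(Add(3446858, Rational(830300, 7)), Pow(Add(-164, Add(-517, Mul(-313, 619))), -1)) = Mul(Rational(24958306, 7), Pow(Add(-164, Add(-517, -193747)), -1)) = Mul(Rational(24958306, 7), Pow(Add(-164, -194264), -1)) = Mul(Rational(24958306, 7), Pow(-194428, -1)) = Mul(Rational(24958306, 7), Rational(-1, 194428)) = Rational(-12479153, 680498)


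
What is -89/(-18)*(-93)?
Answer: -2759/6 ≈ -459.83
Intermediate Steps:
-89/(-18)*(-93) = -89*(-1/18)*(-93) = -(-89)*(-93)/18 = -1*2759/6 = -2759/6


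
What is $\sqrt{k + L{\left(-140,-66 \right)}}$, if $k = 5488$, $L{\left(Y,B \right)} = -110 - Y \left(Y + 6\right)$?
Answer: $i \sqrt{13382} \approx 115.68 i$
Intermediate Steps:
$L{\left(Y,B \right)} = -110 - Y \left(6 + Y\right)$
$\sqrt{k + L{\left(-140,-66 \right)}} = \sqrt{5488 - 18870} = \sqrt{-13382} = i \sqrt{13382}$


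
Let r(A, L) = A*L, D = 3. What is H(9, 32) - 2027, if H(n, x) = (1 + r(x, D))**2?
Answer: 7382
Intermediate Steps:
H(n, x) = (1 + 3*x)**2 (H(n, x) = (1 + x*3)**2 = (1 + 3*x)**2)
H(9, 32) - 2027 = (1 + 3*32)**2 - 2027 = (1 + 96)**2 - 2027 = 97**2 - 2027 = 9409 - 2027 = 7382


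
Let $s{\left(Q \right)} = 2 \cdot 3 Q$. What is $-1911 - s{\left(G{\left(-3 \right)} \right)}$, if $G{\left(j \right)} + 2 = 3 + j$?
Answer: $-1899$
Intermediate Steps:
$G{\left(j \right)} = 1 + j$ ($G{\left(j \right)} = -2 + \left(3 + j\right) = 1 + j$)
$s{\left(Q \right)} = 6 Q$
$-1911 - s{\left(G{\left(-3 \right)} \right)} = -1911 - 6 \left(1 - 3\right) = -1911 - 6 \left(-2\right) = -1911 - -12 = -1911 + 12 = -1899$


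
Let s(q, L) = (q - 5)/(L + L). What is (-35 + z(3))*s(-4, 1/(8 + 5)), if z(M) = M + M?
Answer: 3393/2 ≈ 1696.5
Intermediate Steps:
z(M) = 2*M
s(q, L) = (-5 + q)/(2*L) (s(q, L) = (-5 + q)/((2*L)) = (-5 + q)*(1/(2*L)) = (-5 + q)/(2*L))
(-35 + z(3))*s(-4, 1/(8 + 5)) = (-35 + 2*3)*((-5 - 4)/(2*(1/(8 + 5)))) = (-35 + 6)*((1/2)*(-9)/1/13) = -29*(-9)/(2*1/13) = -29*13*(-9)/2 = -29*(-117/2) = 3393/2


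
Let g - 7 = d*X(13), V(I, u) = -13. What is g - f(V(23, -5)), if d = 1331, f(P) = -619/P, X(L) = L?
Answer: 224411/13 ≈ 17262.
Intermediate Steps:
g = 17310 (g = 7 + 1331*13 = 7 + 17303 = 17310)
g - f(V(23, -5)) = 17310 - (-619)/(-13) = 17310 - (-619)*(-1)/13 = 17310 - 1*619/13 = 17310 - 619/13 = 224411/13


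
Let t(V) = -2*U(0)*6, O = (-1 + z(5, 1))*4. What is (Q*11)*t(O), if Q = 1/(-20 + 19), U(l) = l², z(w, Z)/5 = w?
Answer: 0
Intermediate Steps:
z(w, Z) = 5*w
Q = -1 (Q = 1/(-1) = -1)
O = 96 (O = (-1 + 5*5)*4 = (-1 + 25)*4 = 24*4 = 96)
t(V) = 0 (t(V) = -2*0²*6 = -2*0*6 = 0*6 = 0)
(Q*11)*t(O) = -1*11*0 = -11*0 = 0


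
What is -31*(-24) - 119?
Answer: 625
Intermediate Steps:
-31*(-24) - 119 = 744 - 119 = 625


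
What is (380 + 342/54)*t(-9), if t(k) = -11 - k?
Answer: -2318/3 ≈ -772.67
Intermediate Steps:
(380 + 342/54)*t(-9) = (380 + 342/54)*(-11 - 1*(-9)) = (380 + 342*(1/54))*(-11 + 9) = (380 + 19/3)*(-2) = (1159/3)*(-2) = -2318/3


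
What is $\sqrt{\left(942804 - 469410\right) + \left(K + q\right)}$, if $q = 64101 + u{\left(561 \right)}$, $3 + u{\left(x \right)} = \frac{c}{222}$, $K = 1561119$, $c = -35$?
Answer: $\frac{\sqrt{103427936754}}{222} \approx 1448.7$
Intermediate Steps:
$u{\left(x \right)} = - \frac{701}{222}$ ($u{\left(x \right)} = -3 - \frac{35}{222} = - \frac{701}{222}$)
$q = \frac{14229721}{222}$ ($q = 64101 - \frac{701}{222} = \frac{14229721}{222} \approx 64098.0$)
$\sqrt{\left(942804 - 469410\right) + \left(K + q\right)} = \sqrt{\left(942804 - 469410\right) + \left(1561119 + \frac{14229721}{222}\right)} = \sqrt{\left(942804 - 469410\right) + \frac{360798139}{222}} = \sqrt{473394 + \frac{360798139}{222}} = \sqrt{\frac{465891607}{222}} = \frac{\sqrt{103427936754}}{222}$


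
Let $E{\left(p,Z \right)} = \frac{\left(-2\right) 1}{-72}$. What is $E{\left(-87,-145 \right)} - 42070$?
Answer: $- \frac{1514519}{36} \approx -42070.0$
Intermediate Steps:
$E{\left(p,Z \right)} = \frac{1}{36}$ ($E{\left(p,Z \right)} = \left(-2\right) \left(- \frac{1}{72}\right) = \frac{1}{36}$)
$E{\left(-87,-145 \right)} - 42070 = \frac{1}{36} - 42070 = - \frac{1514519}{36}$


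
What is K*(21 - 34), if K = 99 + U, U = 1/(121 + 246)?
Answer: -472342/367 ≈ -1287.0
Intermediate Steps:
U = 1/367 ≈ 0.0027248
K = 36334/367 (K = 99 + 1/367 = 36334/367 ≈ 99.003)
K*(21 - 34) = 36334*(21 - 34)/367 = (36334/367)*(-13) = -472342/367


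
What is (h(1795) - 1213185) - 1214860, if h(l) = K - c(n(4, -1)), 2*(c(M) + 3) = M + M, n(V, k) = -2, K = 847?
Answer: -2427193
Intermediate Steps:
c(M) = -3 + M (c(M) = -3 + (M + M)/2 = -3 + (2*M)/2 = -3 + M)
h(l) = 852 (h(l) = 847 - (-3 - 2) = 847 - 1*(-5) = 847 + 5 = 852)
(h(1795) - 1213185) - 1214860 = (852 - 1213185) - 1214860 = -1212333 - 1214860 = -2427193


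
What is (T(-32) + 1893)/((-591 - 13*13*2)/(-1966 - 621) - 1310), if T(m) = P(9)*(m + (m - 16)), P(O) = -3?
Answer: -204373/125483 ≈ -1.6287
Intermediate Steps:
T(m) = 48 - 6*m (T(m) = -3*(m + (m - 16)) = -3*(m + (-16 + m)) = -3*(-16 + 2*m) = 48 - 6*m)
(T(-32) + 1893)/((-591 - 13*13*2)/(-1966 - 621) - 1310) = ((48 - 6*(-32)) + 1893)/((-591 - 13*13*2)/(-1966 - 621) - 1310) = ((48 + 192) + 1893)/((-591 - 169*2)/(-2587) - 1310) = (240 + 1893)/((-591 - 338)*(-1/2587) - 1310) = 2133/(-929*(-1/2587) - 1310) = 2133/(929/2587 - 1310) = 2133/(-3388041/2587) = 2133*(-2587/3388041) = -204373/125483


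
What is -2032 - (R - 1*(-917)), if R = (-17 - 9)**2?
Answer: -3625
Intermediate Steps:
R = 676 (R = (-26)**2 = 676)
-2032 - (R - 1*(-917)) = -2032 - (676 - 1*(-917)) = -2032 - (676 + 917) = -2032 - 1*1593 = -2032 - 1593 = -3625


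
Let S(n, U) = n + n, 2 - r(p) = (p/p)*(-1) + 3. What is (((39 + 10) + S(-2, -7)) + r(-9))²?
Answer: 2025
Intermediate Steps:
r(p) = 0 (r(p) = 2 - ((p/p)*(-1) + 3) = 2 - (1*(-1) + 3) = 2 - (-1 + 3) = 2 - 1*2 = 2 - 2 = 0)
S(n, U) = 2*n
(((39 + 10) + S(-2, -7)) + r(-9))² = (((39 + 10) + 2*(-2)) + 0)² = ((49 - 4) + 0)² = (45 + 0)² = 45² = 2025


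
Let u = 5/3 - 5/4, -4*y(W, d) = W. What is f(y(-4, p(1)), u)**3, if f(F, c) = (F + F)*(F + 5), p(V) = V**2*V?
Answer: 1728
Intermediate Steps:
p(V) = V**3
y(W, d) = -W/4
u = 5/12 (u = 5*(1/3) - 5*1/4 = 5/3 - 5/4 = 5/12 ≈ 0.41667)
f(F, c) = 2*F*(5 + F) (f(F, c) = (2*F)*(5 + F) = 2*F*(5 + F))
f(y(-4, p(1)), u)**3 = (2*(-1/4*(-4))*(5 - 1/4*(-4)))**3 = (2*1*(5 + 1))**3 = (2*1*6)**3 = 12**3 = 1728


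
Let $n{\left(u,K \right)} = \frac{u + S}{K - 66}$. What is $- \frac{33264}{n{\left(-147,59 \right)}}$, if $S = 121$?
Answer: $- \frac{116424}{13} \approx -8955.7$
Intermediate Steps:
$n{\left(u,K \right)} = \frac{121 + u}{-66 + K}$ ($n{\left(u,K \right)} = \frac{u + 121}{K - 66} = \frac{121 + u}{-66 + K}$)
$- \frac{33264}{n{\left(-147,59 \right)}} = - \frac{33264}{\frac{1}{-66 + 59} \left(121 - 147\right)} = - \frac{33264}{\frac{1}{-7} \left(-26\right)} = - \frac{33264}{\left(- \frac{1}{7}\right) \left(-26\right)} = - \frac{33264}{\frac{26}{7}} = \left(-33264\right) \frac{7}{26} = - \frac{116424}{13}$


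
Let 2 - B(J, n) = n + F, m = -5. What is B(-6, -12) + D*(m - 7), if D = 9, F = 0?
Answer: -94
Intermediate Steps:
B(J, n) = 2 - n (B(J, n) = 2 - (n + 0) = 2 - n)
B(-6, -12) + D*(m - 7) = (2 - 1*(-12)) + 9*(-5 - 7) = (2 + 12) + 9*(-12) = 14 - 108 = -94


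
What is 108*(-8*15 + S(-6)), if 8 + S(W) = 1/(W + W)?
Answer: -13833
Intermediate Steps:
S(W) = -8 + 1/(2*W) (S(W) = -8 + 1/(W + W) = -8 + 1/(2*W))
108*(-8*15 + S(-6)) = 108*(-8*15 + (-8 + (½)/(-6))) = 108*(-120 + (-8 + (½)*(-⅙))) = 108*(-120 + (-8 - 1/12)) = 108*(-120 - 97/12) = 108*(-1537/12) = -13833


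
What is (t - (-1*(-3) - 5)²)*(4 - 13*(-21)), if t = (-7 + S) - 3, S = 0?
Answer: -3878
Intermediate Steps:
t = -10 (t = (-7 + 0) - 3 = -7 - 3 = -10)
(t - (-1*(-3) - 5)²)*(4 - 13*(-21)) = (-10 - (-1*(-3) - 5)²)*(4 - 13*(-21)) = (-10 - (3 - 5)²)*(4 + 273) = (-10 - 1*(-2)²)*277 = (-10 - 1*4)*277 = (-10 - 4)*277 = -14*277 = -3878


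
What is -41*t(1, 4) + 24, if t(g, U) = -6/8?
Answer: 219/4 ≈ 54.750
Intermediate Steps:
t(g, U) = -3/4 (t(g, U) = -6*1/8 = -3/4)
-41*t(1, 4) + 24 = -41*(-3/4) + 24 = 123/4 + 24 = 219/4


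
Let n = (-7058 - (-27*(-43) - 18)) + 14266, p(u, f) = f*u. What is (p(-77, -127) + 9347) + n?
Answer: 25191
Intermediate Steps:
n = 6065 (n = (-7058 - (1161 - 18)) + 14266 = (-7058 - 1*1143) + 14266 = (-7058 - 1143) + 14266 = -8201 + 14266 = 6065)
(p(-77, -127) + 9347) + n = (-127*(-77) + 9347) + 6065 = (9779 + 9347) + 6065 = 19126 + 6065 = 25191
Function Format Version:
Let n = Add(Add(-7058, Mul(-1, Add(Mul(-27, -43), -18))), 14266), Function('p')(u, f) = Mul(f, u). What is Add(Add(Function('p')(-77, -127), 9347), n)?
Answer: 25191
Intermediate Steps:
n = 6065 (n = Add(Add(-7058, Mul(-1, Add(1161, -18))), 14266) = Add(Add(-7058, Mul(-1, 1143)), 14266) = Add(Add(-7058, -1143), 14266) = Add(-8201, 14266) = 6065)
Add(Add(Function('p')(-77, -127), 9347), n) = Add(Add(Mul(-127, -77), 9347), 6065) = Add(Add(9779, 9347), 6065) = Add(19126, 6065) = 25191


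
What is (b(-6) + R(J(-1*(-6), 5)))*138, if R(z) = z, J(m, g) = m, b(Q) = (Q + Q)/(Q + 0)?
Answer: 1104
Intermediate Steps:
b(Q) = 2 (b(Q) = (2*Q)/Q = 2)
(b(-6) + R(J(-1*(-6), 5)))*138 = (2 - 1*(-6))*138 = (2 + 6)*138 = 8*138 = 1104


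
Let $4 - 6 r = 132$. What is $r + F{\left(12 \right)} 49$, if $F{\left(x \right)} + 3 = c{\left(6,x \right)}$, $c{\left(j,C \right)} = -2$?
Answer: $- \frac{799}{3} \approx -266.33$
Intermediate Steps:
$F{\left(x \right)} = -5$ ($F{\left(x \right)} = -3 - 2 = -5$)
$r = - \frac{64}{3}$ ($r = \frac{2}{3} - 22 = - \frac{64}{3} \approx -21.333$)
$r + F{\left(12 \right)} 49 = - \frac{64}{3} - 245 = - \frac{799}{3}$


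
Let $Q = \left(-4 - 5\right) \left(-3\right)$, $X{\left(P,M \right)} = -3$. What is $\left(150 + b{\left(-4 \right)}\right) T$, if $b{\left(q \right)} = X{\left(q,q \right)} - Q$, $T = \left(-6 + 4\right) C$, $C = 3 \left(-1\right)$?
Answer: $720$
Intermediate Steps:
$C = -3$
$T = 6$ ($T = \left(-6 + 4\right) \left(-3\right) = \left(-2\right) \left(-3\right) = 6$)
$Q = 27$ ($Q = \left(-9\right) \left(-3\right) = 27$)
$b{\left(q \right)} = -30$ ($b{\left(q \right)} = -3 - 27 = -30$)
$\left(150 + b{\left(-4 \right)}\right) T = \left(150 - 30\right) 6 = 120 \cdot 6 = 720$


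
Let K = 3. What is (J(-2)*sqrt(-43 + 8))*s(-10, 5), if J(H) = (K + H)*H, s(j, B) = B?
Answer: -10*I*sqrt(35) ≈ -59.161*I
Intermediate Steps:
J(H) = H*(3 + H) (J(H) = (3 + H)*H = H*(3 + H))
(J(-2)*sqrt(-43 + 8))*s(-10, 5) = ((-2*(3 - 2))*sqrt(-43 + 8))*5 = ((-2*1)*sqrt(-35))*5 = -2*I*sqrt(35)*5 = -10*I*sqrt(35)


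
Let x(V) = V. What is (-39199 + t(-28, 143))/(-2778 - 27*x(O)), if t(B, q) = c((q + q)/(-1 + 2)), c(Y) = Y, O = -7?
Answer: 12971/863 ≈ 15.030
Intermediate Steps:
t(B, q) = 2*q (t(B, q) = (q + q)/(-1 + 2) = (2*q)/1 = (2*q)*1 = 2*q)
(-39199 + t(-28, 143))/(-2778 - 27*x(O)) = (-39199 + 2*143)/(-2778 - 27*(-7)) = (-39199 + 286)/(-2778 + 189) = -38913/(-2589) = -38913*(-1/2589) = 12971/863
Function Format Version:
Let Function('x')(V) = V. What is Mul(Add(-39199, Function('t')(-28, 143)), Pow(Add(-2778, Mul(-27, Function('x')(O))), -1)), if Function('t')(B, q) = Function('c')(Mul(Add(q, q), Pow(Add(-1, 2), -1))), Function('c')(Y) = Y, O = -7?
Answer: Rational(12971, 863) ≈ 15.030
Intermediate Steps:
Function('t')(B, q) = Mul(2, q) (Function('t')(B, q) = Mul(Add(q, q), Pow(Add(-1, 2), -1)) = Mul(Mul(2, q), Pow(1, -1)) = Mul(Mul(2, q), 1) = Mul(2, q))
Mul(Add(-39199, Function('t')(-28, 143)), Pow(Add(-2778, Mul(-27, Function('x')(O))), -1)) = Mul(Add(-39199, Mul(2, 143)), Pow(Add(-2778, Mul(-27, -7)), -1)) = Mul(Add(-39199, 286), Pow(Add(-2778, 189), -1)) = Mul(-38913, Pow(-2589, -1)) = Mul(-38913, Rational(-1, 2589)) = Rational(12971, 863)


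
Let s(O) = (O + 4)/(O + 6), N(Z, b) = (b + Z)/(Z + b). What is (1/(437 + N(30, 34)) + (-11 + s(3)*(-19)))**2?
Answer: 1147109161/1726596 ≈ 664.38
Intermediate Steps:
N(Z, b) = 1 (N(Z, b) = (Z + b)/(Z + b) = 1)
s(O) = (4 + O)/(6 + O)
(1/(437 + N(30, 34)) + (-11 + s(3)*(-19)))**2 = (1/(437 + 1) + (-11 + ((4 + 3)/(6 + 3))*(-19)))**2 = (1/438 + (-11 + (7/9)*(-19)))**2 = (1/438 + (-11 - 133/9))**2 = (1/438 - 232/9)**2 = (-33869/1314)**2 = 1147109161/1726596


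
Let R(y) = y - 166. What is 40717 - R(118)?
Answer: 40765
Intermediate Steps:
R(y) = -166 + y
40717 - R(118) = 40717 - (-166 + 118) = 40717 - 1*(-48) = 40717 + 48 = 40765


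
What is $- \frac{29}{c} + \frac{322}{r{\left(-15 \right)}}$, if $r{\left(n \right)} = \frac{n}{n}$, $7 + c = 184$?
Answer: $\frac{56965}{177} \approx 321.84$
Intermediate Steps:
$c = 177$ ($c = -7 + 184 = 177$)
$r{\left(n \right)} = 1$
$- \frac{29}{c} + \frac{322}{r{\left(-15 \right)}} = - \frac{29}{177} + \frac{322}{1} = \left(-29\right) \frac{1}{177} + 322 \cdot 1 = - \frac{29}{177} + 322 = \frac{56965}{177}$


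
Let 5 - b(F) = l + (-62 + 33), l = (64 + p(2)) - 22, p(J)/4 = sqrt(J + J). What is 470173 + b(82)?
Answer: 470157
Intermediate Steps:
p(J) = 4*sqrt(2)*sqrt(J) (p(J) = 4*sqrt(J + J) = 4*sqrt(2*J) = 4*(sqrt(2)*sqrt(J)) = 4*sqrt(2)*sqrt(J))
l = 50 (l = (64 + 4*sqrt(2)*sqrt(2)) - 22 = (64 + 8) - 22 = 72 - 22 = 50)
b(F) = -16 (b(F) = 5 - (50 + (-62 + 33)) = 5 - (50 - 29) = 5 - 1*21 = 5 - 21 = -16)
470173 + b(82) = 470173 - 16 = 470157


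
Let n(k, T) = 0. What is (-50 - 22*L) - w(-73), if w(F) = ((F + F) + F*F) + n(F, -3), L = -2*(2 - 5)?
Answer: -5365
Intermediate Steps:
L = 6 (L = -2*(-3) = 6)
w(F) = F**2 + 2*F (w(F) = ((F + F) + F*F) + 0 = (2*F + F**2) + 0 = (F**2 + 2*F) + 0 = F**2 + 2*F)
(-50 - 22*L) - w(-73) = (-50 - 22*6) - (-73)*(2 - 73) = (-50 - 132) - (-73)*(-71) = -182 - 1*5183 = -182 - 5183 = -5365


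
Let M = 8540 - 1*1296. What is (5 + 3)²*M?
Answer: 463616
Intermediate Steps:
M = 7244 (M = 8540 - 1296 = 7244)
(5 + 3)²*M = (5 + 3)²*7244 = 8²*7244 = 64*7244 = 463616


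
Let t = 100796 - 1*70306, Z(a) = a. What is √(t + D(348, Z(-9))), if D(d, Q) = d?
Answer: √30838 ≈ 175.61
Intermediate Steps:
t = 30490 (t = 100796 - 70306 = 30490)
√(t + D(348, Z(-9))) = √(30490 + 348) = √30838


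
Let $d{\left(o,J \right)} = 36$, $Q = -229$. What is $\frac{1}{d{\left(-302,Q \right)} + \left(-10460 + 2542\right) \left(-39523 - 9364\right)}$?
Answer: $\frac{1}{387087302} \approx 2.5834 \cdot 10^{-9}$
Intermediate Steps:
$\frac{1}{d{\left(-302,Q \right)} + \left(-10460 + 2542\right) \left(-39523 - 9364\right)} = \frac{1}{36 + \left(-10460 + 2542\right) \left(-39523 - 9364\right)} = \frac{1}{36 - -387087266} = \frac{1}{36 + 387087266} = \frac{1}{387087302}$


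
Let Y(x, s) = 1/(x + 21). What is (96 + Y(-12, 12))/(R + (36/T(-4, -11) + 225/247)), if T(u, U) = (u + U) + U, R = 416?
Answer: 3287/14211 ≈ 0.23130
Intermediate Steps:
Y(x, s) = 1/(21 + x)
T(u, U) = u + 2*U (T(u, U) = (U + u) + U = u + 2*U)
(96 + Y(-12, 12))/(R + (36/T(-4, -11) + 225/247)) = (96 + 1/(21 - 12))/(416 + (36/(-4 + 2*(-11)) + 225/247)) = (96 + 1/9)/(416 + (36/(-4 - 22) + 225*(1/247))) = (96 + ⅑)/(416 + (36/(-26) + 225/247)) = 865/(9*(416 + (36*(-1/26) + 225/247))) = 865/(9*(416 + (-18/13 + 225/247))) = 865/(9*(416 - 9/19)) = 865/(9*(7895/19)) = (865/9)*(19/7895) = 3287/14211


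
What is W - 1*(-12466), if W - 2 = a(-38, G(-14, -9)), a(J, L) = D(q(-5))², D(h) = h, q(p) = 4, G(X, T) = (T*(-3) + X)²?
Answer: 12484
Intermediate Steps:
G(X, T) = (X - 3*T)² (G(X, T) = (-3*T + X)² = (X - 3*T)²)
a(J, L) = 16 (a(J, L) = 4² = 16)
W = 18 (W = 2 + 16 = 18)
W - 1*(-12466) = 18 - 1*(-12466) = 18 + 12466 = 12484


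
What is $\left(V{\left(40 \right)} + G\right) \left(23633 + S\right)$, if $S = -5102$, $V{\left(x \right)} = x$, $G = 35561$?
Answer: $659722131$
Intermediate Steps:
$\left(V{\left(40 \right)} + G\right) \left(23633 + S\right) = \left(40 + 35561\right) \left(23633 - 5102\right) = 35601 \cdot 18531 = 659722131$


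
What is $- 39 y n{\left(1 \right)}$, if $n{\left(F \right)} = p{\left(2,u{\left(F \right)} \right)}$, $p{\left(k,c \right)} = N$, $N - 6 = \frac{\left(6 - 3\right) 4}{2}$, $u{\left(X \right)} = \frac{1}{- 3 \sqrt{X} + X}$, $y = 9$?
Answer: $-4212$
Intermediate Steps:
$u{\left(X \right)} = \frac{1}{X - 3 \sqrt{X}}$
$N = 12$ ($N = 6 + \frac{\left(6 - 3\right) 4}{2} = 6 + 3 \cdot 4 \cdot \frac{1}{2} = 6 + 12 \cdot \frac{1}{2} = 6 + 6 = 12$)
$p{\left(k,c \right)} = 12$
$n{\left(F \right)} = 12$
$- 39 y n{\left(1 \right)} = \left(-39\right) 9 \cdot 12 = \left(-351\right) 12 = -4212$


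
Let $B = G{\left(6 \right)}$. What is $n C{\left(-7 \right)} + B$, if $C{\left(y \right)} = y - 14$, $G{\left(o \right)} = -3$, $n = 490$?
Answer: $-10293$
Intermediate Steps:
$B = -3$
$C{\left(y \right)} = -14 + y$
$n C{\left(-7 \right)} + B = 490 \left(-14 - 7\right) - 3 = 490 \left(-21\right) - 3 = -10290 - 3 = -10293$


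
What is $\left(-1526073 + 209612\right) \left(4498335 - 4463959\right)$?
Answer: $-45254663336$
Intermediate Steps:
$\left(-1526073 + 209612\right) \left(4498335 - 4463959\right) = \left(-1316461\right) 34376 = -45254663336$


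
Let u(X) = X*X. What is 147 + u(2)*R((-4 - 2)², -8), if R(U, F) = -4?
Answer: 131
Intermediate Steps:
u(X) = X²
147 + u(2)*R((-4 - 2)², -8) = 147 + 2²*(-4) = 147 + 4*(-4) = 147 - 16 = 131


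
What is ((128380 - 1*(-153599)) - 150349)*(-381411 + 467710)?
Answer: 11359537370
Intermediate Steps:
((128380 - 1*(-153599)) - 150349)*(-381411 + 467710) = ((128380 + 153599) - 150349)*86299 = (281979 - 150349)*86299 = 131630*86299 = 11359537370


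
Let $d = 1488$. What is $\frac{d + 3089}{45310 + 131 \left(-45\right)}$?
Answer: $\frac{4577}{39415} \approx 0.11612$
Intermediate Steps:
$\frac{d + 3089}{45310 + 131 \left(-45\right)} = \frac{1488 + 3089}{45310 + 131 \left(-45\right)} = \frac{4577}{45310 - 5895} = \frac{4577}{39415}$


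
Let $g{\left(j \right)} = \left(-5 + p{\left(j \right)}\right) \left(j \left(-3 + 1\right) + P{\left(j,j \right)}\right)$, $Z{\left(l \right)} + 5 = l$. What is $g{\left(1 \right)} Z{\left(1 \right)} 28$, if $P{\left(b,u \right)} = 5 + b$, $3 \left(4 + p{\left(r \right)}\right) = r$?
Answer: $\frac{11648}{3} \approx 3882.7$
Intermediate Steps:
$p{\left(r \right)} = -4 + \frac{r}{3}$
$Z{\left(l \right)} = -5 + l$
$g{\left(j \right)} = \left(-9 + \frac{j}{3}\right) \left(5 - j\right)$ ($g{\left(j \right)} = \left(-5 + \left(-4 + \frac{j}{3}\right)\right) \left(j \left(-3 + 1\right) + \left(5 + j\right)\right) = \left(-9 + \frac{j}{3}\right) \left(j \left(-2\right) + \left(5 + j\right)\right) = \left(-9 + \frac{j}{3}\right) \left(- 2 j + \left(5 + j\right)\right) = \left(-9 + \frac{j}{3}\right) \left(5 - j\right)$)
$g{\left(1 \right)} Z{\left(1 \right)} 28 = \left(-45 - \frac{1^{2}}{3} + \frac{32}{3} \cdot 1\right) \left(-5 + 1\right) 28 = \left(-45 - \frac{1}{3} + \frac{32}{3}\right) \left(-4\right) 28 = \left(- \frac{104}{3}\right) \left(-4\right) 28 = \frac{416}{3} \cdot 28 = \frac{11648}{3}$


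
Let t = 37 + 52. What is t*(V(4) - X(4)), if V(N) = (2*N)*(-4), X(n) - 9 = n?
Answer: -4005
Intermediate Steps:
t = 89
X(n) = 9 + n
V(N) = -8*N
t*(V(4) - X(4)) = 89*(-8*4 - (9 + 4)) = 89*(-32 - 1*13) = 89*(-32 - 13) = 89*(-45) = -4005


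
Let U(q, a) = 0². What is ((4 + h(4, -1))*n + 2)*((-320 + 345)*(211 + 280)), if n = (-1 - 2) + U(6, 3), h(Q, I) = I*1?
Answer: -85925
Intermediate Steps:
U(q, a) = 0
h(Q, I) = I
n = -3 (n = (-1 - 2) + 0 = -3 + 0 = -3)
((4 + h(4, -1))*n + 2)*((-320 + 345)*(211 + 280)) = ((4 - 1)*(-3) + 2)*((-320 + 345)*(211 + 280)) = (3*(-3) + 2)*(25*491) = (-9 + 2)*12275 = -7*12275 = -85925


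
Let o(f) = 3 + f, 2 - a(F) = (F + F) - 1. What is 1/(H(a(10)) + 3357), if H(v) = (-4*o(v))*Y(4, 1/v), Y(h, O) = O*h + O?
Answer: 17/56789 ≈ 0.00029935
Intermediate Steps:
a(F) = 3 - 2*F (a(F) = 2 - ((F + F) - 1) = 2 - (2*F - 1) = 2 - (-1 + 2*F) = 2 + (1 - 2*F) = 3 - 2*F)
Y(h, O) = O + O*h
H(v) = 5*(-12 - 4*v)/v (H(v) = (-4*(3 + v))*((1/v)*(1 + 4)) = (-12 - 4*v)*(5/v) = 5*(-12 - 4*v)/v)
1/(H(a(10)) + 3357) = 1/((-20 - 60/(3 - 2*10)) + 3357) = 1/((-20 - 60/(3 - 20)) + 3357) = 1/((-20 - 60/(-17)) + 3357) = 1/((-20 - 60*(-1/17)) + 3357) = 1/((-20 + 60/17) + 3357) = 1/(-280/17 + 3357) = 1/(56789/17) = 17/56789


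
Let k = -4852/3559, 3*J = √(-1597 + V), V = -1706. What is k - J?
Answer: -4852/3559 - I*√367 ≈ -1.3633 - 19.157*I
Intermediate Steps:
J = I*√367 (J = √(-1597 - 1706)/3 = √(-3303)/3 = (3*I*√367)/3 = I*√367 ≈ 19.157*I)
k = -4852/3559 (k = -4852*1/3559 = -4852/3559 ≈ -1.3633)
k - J = -4852/3559 - I*√367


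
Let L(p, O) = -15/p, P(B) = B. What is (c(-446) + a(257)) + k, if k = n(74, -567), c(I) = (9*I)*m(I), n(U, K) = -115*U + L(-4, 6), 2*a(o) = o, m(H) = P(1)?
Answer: -49567/4 ≈ -12392.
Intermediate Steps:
m(H) = 1
a(o) = o/2
n(U, K) = 15/4 - 115*U (n(U, K) = -115*U - 15/(-4) = -115*U - 15*(-¼) = -115*U + 15/4 = 15/4 - 115*U)
c(I) = 9*I (c(I) = (9*I)*1 = 9*I)
k = -34025/4 (k = 15/4 - 115*74 = 15/4 - 8510 = -34025/4 ≈ -8506.3)
(c(-446) + a(257)) + k = (9*(-446) + (½)*257) - 34025/4 = (-4014 + 257/2) - 34025/4 = -7771/2 - 34025/4 = -49567/4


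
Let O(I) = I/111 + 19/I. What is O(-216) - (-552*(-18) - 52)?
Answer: -79009183/7992 ≈ -9886.0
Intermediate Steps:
O(I) = 19/I + I/111 (O(I) = I*(1/111) + 19/I = I/111 + 19/I = 19/I + I/111)
O(-216) - (-552*(-18) - 52) = (19/(-216) + (1/111)*(-216)) - (-552*(-18) - 52) = (19*(-1/216) - 72/37) - (-92*(-108) - 52) = (-19/216 - 72/37) - (9936 - 52) = -16255/7992 - 1*9884 = -16255/7992 - 9884 = -79009183/7992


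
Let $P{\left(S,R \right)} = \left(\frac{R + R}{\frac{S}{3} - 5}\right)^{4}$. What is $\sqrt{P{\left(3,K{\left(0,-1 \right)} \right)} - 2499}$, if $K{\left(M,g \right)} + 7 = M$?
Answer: $\frac{7 i \sqrt{767}}{4} \approx 48.466 i$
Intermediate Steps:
$K{\left(M,g \right)} = -7 + M$
$P{\left(S,R \right)} = \frac{16 R^{4}}{\left(-5 + \frac{S}{3}\right)^{4}}$ ($P{\left(S,R \right)} = \left(\frac{2 R}{S \frac{1}{3} - 5}\right)^{4} = \left(\frac{2 R}{\frac{S}{3} - 5}\right)^{4} = \left(\frac{2 R}{-5 + \frac{S}{3}}\right)^{4} = \frac{16 R^{4}}{\left(-5 + \frac{S}{3}\right)^{4}}$)
$\sqrt{P{\left(3,K{\left(0,-1 \right)} \right)} - 2499} = \sqrt{\frac{1296 \left(-7 + 0\right)^{4}}{\left(-15 + 3\right)^{4}} - 2499} = \sqrt{\frac{1296 \left(-7\right)^{4}}{20736} - 2499} = \sqrt{1296 \cdot 2401 \cdot \frac{1}{20736} - 2499} = \sqrt{\frac{2401}{16} - 2499} = \sqrt{- \frac{37583}{16}} = \frac{7 i \sqrt{767}}{4}$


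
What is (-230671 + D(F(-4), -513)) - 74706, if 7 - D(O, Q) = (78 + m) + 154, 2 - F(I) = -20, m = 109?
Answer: -305711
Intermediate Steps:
F(I) = 22 (F(I) = 2 - 1*(-20) = 2 + 20 = 22)
D(O, Q) = -334 (D(O, Q) = 7 - ((78 + 109) + 154) = 7 - (187 + 154) = 7 - 1*341 = 7 - 341 = -334)
(-230671 + D(F(-4), -513)) - 74706 = (-230671 - 334) - 74706 = -231005 - 74706 = -305711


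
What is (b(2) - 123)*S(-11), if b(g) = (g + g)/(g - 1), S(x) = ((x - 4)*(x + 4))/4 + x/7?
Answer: -11747/4 ≈ -2936.8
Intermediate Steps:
S(x) = x/7 + (-4 + x)*(4 + x)/4 (S(x) = ((-4 + x)*(4 + x))*(1/4) + x*(1/7) = (-4 + x)*(4 + x)/4 + x/7 = x/7 + (-4 + x)*(4 + x)/4)
b(g) = 2*g/(-1 + g) (b(g) = (2*g)/(-1 + g) = 2*g/(-1 + g))
(b(2) - 123)*S(-11) = (2*2/(-1 + 2) - 123)*(-4 + (1/4)*(-11)**2 + (1/7)*(-11)) = (2*2/1 - 123)*(-4 + (1/4)*121 - 11/7) = (2*2*1 - 123)*(-4 + 121/4 - 11/7) = (4 - 123)*(691/28) = -119*691/28 = -11747/4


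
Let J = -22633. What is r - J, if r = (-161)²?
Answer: 48554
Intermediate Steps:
r = 25921
r - J = 25921 - 1*(-22633) = 25921 + 22633 = 48554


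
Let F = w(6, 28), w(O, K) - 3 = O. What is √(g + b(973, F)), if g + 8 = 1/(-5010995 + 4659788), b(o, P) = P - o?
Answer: I*√13321406578715/117069 ≈ 31.177*I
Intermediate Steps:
w(O, K) = 3 + O
F = 9 (F = 3 + 6 = 9)
g = -2809657/351207 (g = -8 + 1/(-5010995 + 4659788) = -8 + 1/(-351207) = -8 - 1/351207 = -2809657/351207 ≈ -8.0000)
√(g + b(973, F)) = √(-2809657/351207 + (9 - 1*973)) = √(-2809657/351207 + (9 - 973)) = √(-2809657/351207 - 964) = √(-341373205/351207) = I*√13321406578715/117069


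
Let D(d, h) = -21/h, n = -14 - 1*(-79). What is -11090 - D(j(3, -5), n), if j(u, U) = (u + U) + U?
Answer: -720829/65 ≈ -11090.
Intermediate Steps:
j(u, U) = u + 2*U (j(u, U) = (U + u) + U = u + 2*U)
n = 65 (n = -14 + 79 = 65)
-11090 - D(j(3, -5), n) = -11090 - (-21)/65 = -11090 - 1*(-21/65) = -11090 + 21/65 = -720829/65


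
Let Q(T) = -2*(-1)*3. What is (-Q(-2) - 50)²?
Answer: 3136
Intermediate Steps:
Q(T) = 6 (Q(T) = 2*3 = 6)
(-Q(-2) - 50)² = (-1*6 - 50)² = (-6 - 50)² = (-56)² = 3136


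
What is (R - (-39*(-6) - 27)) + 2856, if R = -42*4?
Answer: 2481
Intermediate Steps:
R = -168
(R - (-39*(-6) - 27)) + 2856 = (-168 - (-39*(-6) - 27)) + 2856 = (-168 - (234 - 27)) + 2856 = (-168 - 1*207) + 2856 = (-168 - 207) + 2856 = -375 + 2856 = 2481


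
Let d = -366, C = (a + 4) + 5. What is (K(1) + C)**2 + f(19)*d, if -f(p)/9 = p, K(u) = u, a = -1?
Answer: 62667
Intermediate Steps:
f(p) = -9*p
C = 8 (C = (-1 + 4) + 5 = 3 + 5 = 8)
(K(1) + C)**2 + f(19)*d = (1 + 8)**2 - 9*19*(-366) = 9**2 - 171*(-366) = 81 + 62586 = 62667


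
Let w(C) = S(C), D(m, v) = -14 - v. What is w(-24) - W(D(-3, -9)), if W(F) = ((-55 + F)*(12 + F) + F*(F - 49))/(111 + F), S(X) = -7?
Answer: -296/53 ≈ -5.5849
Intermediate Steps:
w(C) = -7
W(F) = (F*(-49 + F) + (-55 + F)*(12 + F))/(111 + F) (W(F) = ((-55 + F)*(12 + F) + F*(-49 + F))/(111 + F) = (F*(-49 + F) + (-55 + F)*(12 + F))/(111 + F))
w(-24) - W(D(-3, -9)) = -7 - 2*(-330 + (-14 - 1*(-9))² - 46*(-14 - 1*(-9)))/(111 + (-14 - 1*(-9))) = -7 - 2*(-330 + (-14 + 9)² - 46*(-14 + 9))/(111 + (-14 + 9)) = -7 - 2*(-330 + (-5)² - 46*(-5))/(111 - 5) = -7 - 2*(-330 + 25 + 230)/106 = -7 - 2*(-75)/106 = -7 - 1*(-75/53) = -7 + 75/53 = -296/53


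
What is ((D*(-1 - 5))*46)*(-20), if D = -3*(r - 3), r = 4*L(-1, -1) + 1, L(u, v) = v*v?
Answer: -33120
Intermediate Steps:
L(u, v) = v²
r = 5 (r = 4*(-1)² + 1 = 4*1 + 1 = 4 + 1 = 5)
D = -6 (D = -3*(5 - 3) = -3*2 = -6)
((D*(-1 - 5))*46)*(-20) = (-6*(-1 - 5)*46)*(-20) = (-6*(-6)*46)*(-20) = (36*46)*(-20) = 1656*(-20) = -33120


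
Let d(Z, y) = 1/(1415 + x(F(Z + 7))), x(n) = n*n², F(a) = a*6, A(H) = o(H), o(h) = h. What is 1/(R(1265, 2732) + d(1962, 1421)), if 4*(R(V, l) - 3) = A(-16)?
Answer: -1648887022559/1648887022558 ≈ -1.0000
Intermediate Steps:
A(H) = H
F(a) = 6*a
R(V, l) = -1 (R(V, l) = 3 + (¼)*(-16) = 3 - 4 = -1)
x(n) = n³
d(Z, y) = 1/(1415 + (42 + 6*Z)³) (d(Z, y) = 1/(1415 + (6*(Z + 7))³) = 1/(1415 + (6*(7 + Z))³) = 1/(1415 + (42 + 6*Z)³))
1/(R(1265, 2732) + d(1962, 1421)) = 1/(-1 + 1/(1415 + 216*(7 + 1962)³)) = 1/(-1 + 1/(1415 + 216*1969³)) = 1/(-1 + 1/(1415 + 216*7633736209)) = 1/(-1 + 1/(1415 + 1648887021144)) = 1/(-1 + 1/1648887022559) = 1/(-1648887022558/1648887022559) = -1648887022559/1648887022558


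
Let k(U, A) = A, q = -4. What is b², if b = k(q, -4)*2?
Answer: 64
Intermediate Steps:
b = -8 (b = -4*2 = -8)
b² = (-8)² = 64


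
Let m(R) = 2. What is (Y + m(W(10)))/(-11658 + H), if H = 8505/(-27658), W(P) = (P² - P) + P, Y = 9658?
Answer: -89058760/107481823 ≈ -0.82859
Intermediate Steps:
W(P) = P²
H = -8505/27658 (H = 8505*(-1/27658) = -8505/27658 ≈ -0.30751)
(Y + m(W(10)))/(-11658 + H) = (9658 + 2)/(-11658 - 8505/27658) = 9660/(-322445469/27658) = 9660*(-27658/322445469) = -89058760/107481823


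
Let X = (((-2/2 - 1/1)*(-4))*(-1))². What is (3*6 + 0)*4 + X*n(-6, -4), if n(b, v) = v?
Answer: -184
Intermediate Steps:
X = 64 (X = (((-2*½ - 1*1)*(-4))*(-1))² = (((-1 - 1)*(-4))*(-1))² = (-2*(-4)*(-1))² = (8*(-1))² = (-8)² = 64)
(3*6 + 0)*4 + X*n(-6, -4) = (3*6 + 0)*4 + 64*(-4) = (18 + 0)*4 - 256 = 18*4 - 256 = 72 - 256 = -184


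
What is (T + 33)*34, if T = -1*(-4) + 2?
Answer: 1326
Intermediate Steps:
T = 6 (T = 4 + 2 = 6)
(T + 33)*34 = (6 + 33)*34 = 39*34 = 1326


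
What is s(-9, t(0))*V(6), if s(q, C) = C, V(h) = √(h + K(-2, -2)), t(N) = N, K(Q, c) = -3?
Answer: 0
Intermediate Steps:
V(h) = √(-3 + h) (V(h) = √(h - 3) = √(-3 + h))
s(-9, t(0))*V(6) = 0*√(-3 + 6) = 0*√3 = 0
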